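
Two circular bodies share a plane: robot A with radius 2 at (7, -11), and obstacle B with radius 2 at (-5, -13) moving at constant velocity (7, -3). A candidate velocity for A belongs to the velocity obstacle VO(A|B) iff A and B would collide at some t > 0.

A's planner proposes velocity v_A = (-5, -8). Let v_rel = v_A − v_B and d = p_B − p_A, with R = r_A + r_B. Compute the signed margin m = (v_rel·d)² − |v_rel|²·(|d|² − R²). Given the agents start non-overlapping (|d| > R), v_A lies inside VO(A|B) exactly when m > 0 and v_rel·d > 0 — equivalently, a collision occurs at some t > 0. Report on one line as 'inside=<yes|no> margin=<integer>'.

d = (-12, -2),  |d|² = 148;  R = 2+2 = 4,  c = 148−4² = 132
v_rel = (-12, -5),  |v_rel|² = 169;  v_rel·d = (-12)·(-12) + (-5)·(-2) = 154
169·t² − 308·t + 132 = 0  ⇒  m = 154² − 169·132 = 1408
m = 1408 > 0,  v_rel·d = 154 > 0  ⇒  inside

inside=yes margin=1408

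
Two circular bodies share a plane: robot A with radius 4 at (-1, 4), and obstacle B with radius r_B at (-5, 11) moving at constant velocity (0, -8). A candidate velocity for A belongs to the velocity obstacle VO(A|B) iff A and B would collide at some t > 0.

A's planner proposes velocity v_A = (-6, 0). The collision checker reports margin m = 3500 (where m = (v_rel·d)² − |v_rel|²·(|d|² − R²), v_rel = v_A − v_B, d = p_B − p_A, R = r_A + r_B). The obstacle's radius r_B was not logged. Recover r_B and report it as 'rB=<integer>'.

m = 3500
d = (-4, 7);  v_rel = (-6, 8),  |v_rel|² = 100
v_rel×d = (-6)·(7) − (8)·(-4) = -10
since m = R²·100 − (-10)²:  R² = (100 + 3500) / 100 = 36
R = √36 = 6  ⇒  r_B = 6 − 4 = 2

rB=2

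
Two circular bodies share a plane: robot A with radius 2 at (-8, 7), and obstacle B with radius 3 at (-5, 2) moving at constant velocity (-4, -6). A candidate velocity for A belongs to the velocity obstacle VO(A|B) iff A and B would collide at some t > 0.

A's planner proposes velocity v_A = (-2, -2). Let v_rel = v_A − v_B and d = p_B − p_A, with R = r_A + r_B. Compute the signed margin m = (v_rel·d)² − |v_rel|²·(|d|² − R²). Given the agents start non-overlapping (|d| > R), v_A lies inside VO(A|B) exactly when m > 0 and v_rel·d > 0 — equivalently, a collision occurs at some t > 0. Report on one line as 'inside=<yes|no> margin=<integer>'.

d = (3, -5),  |d|² = 34;  R = 2+3 = 5,  c = 34−5² = 9
v_rel = (2, 4),  |v_rel|² = 20;  v_rel·d = (2)·(3) + (4)·(-5) = -14
20·t² + 28·t + 9 = 0  ⇒  m = (-14)² − 20·9 = 16
m = 16 > 0,  v_rel·d = -14 < 0  ⇒  outside

inside=no margin=16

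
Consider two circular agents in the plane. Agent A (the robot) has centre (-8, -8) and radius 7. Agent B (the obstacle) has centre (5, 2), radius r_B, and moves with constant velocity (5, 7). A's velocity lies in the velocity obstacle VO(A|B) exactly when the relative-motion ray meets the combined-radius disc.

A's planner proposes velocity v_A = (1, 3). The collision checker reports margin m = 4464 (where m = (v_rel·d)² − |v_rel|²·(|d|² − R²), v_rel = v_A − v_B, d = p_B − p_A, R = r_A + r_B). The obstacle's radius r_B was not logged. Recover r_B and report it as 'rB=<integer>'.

m = 4464
d = (13, 10);  v_rel = (-4, -4),  |v_rel|² = 32
v_rel×d = (-4)·(10) − (-4)·(13) = 12
since m = R²·32 − 12²:  R² = (144 + 4464) / 32 = 144
R = √144 = 12  ⇒  r_B = 12 − 7 = 5

rB=5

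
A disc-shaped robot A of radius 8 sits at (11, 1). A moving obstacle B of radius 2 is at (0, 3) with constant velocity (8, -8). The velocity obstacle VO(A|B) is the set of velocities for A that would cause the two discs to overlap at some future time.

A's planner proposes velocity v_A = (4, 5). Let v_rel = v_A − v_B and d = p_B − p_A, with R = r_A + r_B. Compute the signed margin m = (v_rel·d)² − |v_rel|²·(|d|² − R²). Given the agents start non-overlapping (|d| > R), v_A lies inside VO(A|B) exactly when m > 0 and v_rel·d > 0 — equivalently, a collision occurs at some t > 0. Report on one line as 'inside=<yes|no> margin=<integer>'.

d = (-11, 2),  |d|² = 125;  R = 8+2 = 10,  c = 125−10² = 25
v_rel = (-4, 13),  |v_rel|² = 185;  v_rel·d = (-4)·(-11) + (13)·(2) = 70
185·t² − 140·t + 25 = 0  ⇒  m = 70² − 185·25 = 275
m = 275 > 0,  v_rel·d = 70 > 0  ⇒  inside

inside=yes margin=275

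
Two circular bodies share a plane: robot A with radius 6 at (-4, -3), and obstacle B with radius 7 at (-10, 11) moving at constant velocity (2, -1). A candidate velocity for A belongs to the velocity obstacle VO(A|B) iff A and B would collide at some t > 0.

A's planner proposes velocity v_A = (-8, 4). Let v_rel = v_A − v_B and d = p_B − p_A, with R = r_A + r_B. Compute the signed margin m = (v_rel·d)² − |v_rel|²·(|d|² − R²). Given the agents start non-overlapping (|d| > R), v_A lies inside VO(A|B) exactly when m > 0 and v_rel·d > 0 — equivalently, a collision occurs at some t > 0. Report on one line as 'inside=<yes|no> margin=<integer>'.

d = (-6, 14),  |d|² = 232;  R = 6+7 = 13,  c = 232−13² = 63
v_rel = (-10, 5),  |v_rel|² = 125;  v_rel·d = (-10)·(-6) + (5)·(14) = 130
125·t² − 260·t + 63 = 0  ⇒  m = 130² − 125·63 = 9025
m = 9025 > 0,  v_rel·d = 130 > 0  ⇒  inside

inside=yes margin=9025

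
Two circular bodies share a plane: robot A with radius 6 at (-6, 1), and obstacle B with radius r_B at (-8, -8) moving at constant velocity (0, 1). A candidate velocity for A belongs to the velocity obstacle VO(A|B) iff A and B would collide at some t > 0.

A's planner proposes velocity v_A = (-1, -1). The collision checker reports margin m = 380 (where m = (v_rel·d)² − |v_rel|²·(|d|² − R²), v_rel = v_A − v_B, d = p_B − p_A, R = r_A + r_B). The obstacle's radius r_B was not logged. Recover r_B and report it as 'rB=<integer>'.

m = 380
d = (-2, -9);  v_rel = (-1, -2),  |v_rel|² = 5
v_rel×d = (-1)·(-9) − (-2)·(-2) = 5
since m = R²·5 − 5²:  R² = (25 + 380) / 5 = 81
R = √81 = 9  ⇒  r_B = 9 − 6 = 3

rB=3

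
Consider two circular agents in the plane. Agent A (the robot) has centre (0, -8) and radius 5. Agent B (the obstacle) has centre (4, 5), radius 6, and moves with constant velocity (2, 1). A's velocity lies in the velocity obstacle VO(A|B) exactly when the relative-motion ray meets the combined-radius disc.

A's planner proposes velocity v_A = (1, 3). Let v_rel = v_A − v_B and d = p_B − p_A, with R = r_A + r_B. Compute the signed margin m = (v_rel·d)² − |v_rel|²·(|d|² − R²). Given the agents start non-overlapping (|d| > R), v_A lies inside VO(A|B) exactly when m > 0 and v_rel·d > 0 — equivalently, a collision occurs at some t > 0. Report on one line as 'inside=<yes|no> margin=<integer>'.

d = (4, 13),  |d|² = 185;  R = 5+6 = 11,  c = 185−11² = 64
v_rel = (-1, 2),  |v_rel|² = 5;  v_rel·d = (-1)·(4) + (2)·(13) = 22
5·t² − 44·t + 64 = 0  ⇒  m = 22² − 5·64 = 164
m = 164 > 0,  v_rel·d = 22 > 0  ⇒  inside

inside=yes margin=164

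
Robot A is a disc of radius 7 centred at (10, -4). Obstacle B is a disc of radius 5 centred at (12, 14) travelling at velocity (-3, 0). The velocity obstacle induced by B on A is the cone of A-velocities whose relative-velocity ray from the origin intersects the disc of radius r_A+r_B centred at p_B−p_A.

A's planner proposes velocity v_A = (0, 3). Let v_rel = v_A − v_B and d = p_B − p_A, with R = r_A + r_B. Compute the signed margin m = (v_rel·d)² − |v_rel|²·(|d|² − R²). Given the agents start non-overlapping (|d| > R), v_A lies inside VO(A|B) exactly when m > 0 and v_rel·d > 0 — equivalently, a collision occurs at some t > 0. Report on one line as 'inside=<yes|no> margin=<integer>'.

d = (2, 18),  |d|² = 328;  R = 7+5 = 12,  c = 328−12² = 184
v_rel = (3, 3),  |v_rel|² = 18;  v_rel·d = (3)·(2) + (3)·(18) = 60
18·t² − 120·t + 184 = 0  ⇒  m = 60² − 18·184 = 288
m = 288 > 0,  v_rel·d = 60 > 0  ⇒  inside

inside=yes margin=288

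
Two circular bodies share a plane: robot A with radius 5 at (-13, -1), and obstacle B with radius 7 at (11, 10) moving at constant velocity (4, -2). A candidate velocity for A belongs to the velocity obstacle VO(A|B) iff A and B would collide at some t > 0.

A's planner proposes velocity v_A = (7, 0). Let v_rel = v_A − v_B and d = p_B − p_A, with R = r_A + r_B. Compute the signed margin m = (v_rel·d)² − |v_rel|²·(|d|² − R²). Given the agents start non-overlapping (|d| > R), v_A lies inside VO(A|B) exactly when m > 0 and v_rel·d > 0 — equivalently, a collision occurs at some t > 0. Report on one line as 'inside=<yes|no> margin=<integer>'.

d = (24, 11),  |d|² = 697;  R = 5+7 = 12,  c = 697−12² = 553
v_rel = (3, 2),  |v_rel|² = 13;  v_rel·d = (3)·(24) + (2)·(11) = 94
13·t² − 188·t + 553 = 0  ⇒  m = 94² − 13·553 = 1647
m = 1647 > 0,  v_rel·d = 94 > 0  ⇒  inside

inside=yes margin=1647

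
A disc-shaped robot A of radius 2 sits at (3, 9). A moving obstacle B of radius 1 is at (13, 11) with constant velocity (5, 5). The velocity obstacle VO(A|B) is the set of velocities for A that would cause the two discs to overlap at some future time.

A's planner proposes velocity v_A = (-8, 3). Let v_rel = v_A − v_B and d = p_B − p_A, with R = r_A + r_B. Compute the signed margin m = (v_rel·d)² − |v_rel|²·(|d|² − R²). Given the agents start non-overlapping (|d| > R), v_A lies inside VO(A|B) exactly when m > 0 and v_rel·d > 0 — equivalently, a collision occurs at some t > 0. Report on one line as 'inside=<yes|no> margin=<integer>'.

d = (10, 2),  |d|² = 104;  R = 2+1 = 3,  c = 104−3² = 95
v_rel = (-13, -2),  |v_rel|² = 173;  v_rel·d = (-13)·(10) + (-2)·(2) = -134
173·t² + 268·t + 95 = 0  ⇒  m = (-134)² − 173·95 = 1521
m = 1521 > 0,  v_rel·d = -134 < 0  ⇒  outside

inside=no margin=1521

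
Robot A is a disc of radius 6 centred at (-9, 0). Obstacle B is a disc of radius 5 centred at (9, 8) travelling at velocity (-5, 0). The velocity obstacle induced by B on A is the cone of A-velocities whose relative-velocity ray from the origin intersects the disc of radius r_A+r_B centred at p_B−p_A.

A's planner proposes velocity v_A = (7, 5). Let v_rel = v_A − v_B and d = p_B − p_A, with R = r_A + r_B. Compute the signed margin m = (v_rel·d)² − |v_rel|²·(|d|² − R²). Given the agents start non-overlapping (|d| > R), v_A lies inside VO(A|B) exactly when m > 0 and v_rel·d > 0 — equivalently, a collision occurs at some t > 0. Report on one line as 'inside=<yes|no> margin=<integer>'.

d = (18, 8),  |d|² = 388;  R = 6+5 = 11,  c = 388−11² = 267
v_rel = (12, 5),  |v_rel|² = 169;  v_rel·d = (12)·(18) + (5)·(8) = 256
169·t² − 512·t + 267 = 0  ⇒  m = 256² − 169·267 = 20413
m = 20413 > 0,  v_rel·d = 256 > 0  ⇒  inside

inside=yes margin=20413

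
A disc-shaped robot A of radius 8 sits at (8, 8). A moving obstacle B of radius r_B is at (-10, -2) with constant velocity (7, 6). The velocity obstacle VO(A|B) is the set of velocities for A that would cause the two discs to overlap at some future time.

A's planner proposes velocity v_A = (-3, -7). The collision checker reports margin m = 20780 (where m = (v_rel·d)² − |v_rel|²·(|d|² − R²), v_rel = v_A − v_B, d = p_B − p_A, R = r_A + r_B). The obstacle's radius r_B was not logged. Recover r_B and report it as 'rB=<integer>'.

m = 20780
d = (-18, -10);  v_rel = (-10, -13),  |v_rel|² = 269
v_rel×d = (-10)·(-10) − (-13)·(-18) = -134
since m = R²·269 − (-134)²:  R² = (17956 + 20780) / 269 = 144
R = √144 = 12  ⇒  r_B = 12 − 8 = 4

rB=4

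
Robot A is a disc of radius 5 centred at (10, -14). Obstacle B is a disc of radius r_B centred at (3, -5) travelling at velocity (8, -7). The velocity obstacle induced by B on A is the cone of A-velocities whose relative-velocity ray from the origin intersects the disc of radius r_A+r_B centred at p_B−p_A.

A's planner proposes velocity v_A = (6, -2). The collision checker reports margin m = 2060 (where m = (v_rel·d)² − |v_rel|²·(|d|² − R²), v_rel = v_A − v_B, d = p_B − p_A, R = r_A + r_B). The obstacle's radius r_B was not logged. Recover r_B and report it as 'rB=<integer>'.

m = 2060
d = (-7, 9);  v_rel = (-2, 5),  |v_rel|² = 29
v_rel×d = (-2)·(9) − (5)·(-7) = 17
since m = R²·29 − 17²:  R² = (289 + 2060) / 29 = 81
R = √81 = 9  ⇒  r_B = 9 − 5 = 4

rB=4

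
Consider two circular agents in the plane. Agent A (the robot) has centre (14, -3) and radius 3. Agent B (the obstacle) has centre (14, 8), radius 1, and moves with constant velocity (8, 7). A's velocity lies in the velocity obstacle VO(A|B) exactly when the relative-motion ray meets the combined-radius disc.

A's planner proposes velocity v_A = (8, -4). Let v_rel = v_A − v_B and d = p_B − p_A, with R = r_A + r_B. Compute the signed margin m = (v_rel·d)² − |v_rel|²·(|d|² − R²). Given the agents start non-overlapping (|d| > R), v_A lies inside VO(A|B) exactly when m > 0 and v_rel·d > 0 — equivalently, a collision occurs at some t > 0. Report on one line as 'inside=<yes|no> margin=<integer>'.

d = (0, 11),  |d|² = 121;  R = 3+1 = 4,  c = 121−4² = 105
v_rel = (0, -11),  |v_rel|² = 121;  v_rel·d = (0)·(0) + (-11)·(11) = -121
121·t² + 242·t + 105 = 0  ⇒  m = (-121)² − 121·105 = 1936
m = 1936 > 0,  v_rel·d = -121 < 0  ⇒  outside

inside=no margin=1936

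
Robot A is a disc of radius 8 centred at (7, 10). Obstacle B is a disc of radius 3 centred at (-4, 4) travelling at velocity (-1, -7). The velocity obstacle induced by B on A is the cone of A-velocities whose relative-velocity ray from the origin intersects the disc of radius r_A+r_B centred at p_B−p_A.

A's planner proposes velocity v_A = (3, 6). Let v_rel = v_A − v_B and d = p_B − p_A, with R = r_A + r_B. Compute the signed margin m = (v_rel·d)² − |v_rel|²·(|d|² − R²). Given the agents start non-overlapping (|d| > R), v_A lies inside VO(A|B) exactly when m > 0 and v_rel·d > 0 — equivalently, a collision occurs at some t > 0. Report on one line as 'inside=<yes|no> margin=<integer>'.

d = (-11, -6),  |d|² = 157;  R = 8+3 = 11,  c = 157−11² = 36
v_rel = (4, 13),  |v_rel|² = 185;  v_rel·d = (4)·(-11) + (13)·(-6) = -122
185·t² + 244·t + 36 = 0  ⇒  m = (-122)² − 185·36 = 8224
m = 8224 > 0,  v_rel·d = -122 < 0  ⇒  outside

inside=no margin=8224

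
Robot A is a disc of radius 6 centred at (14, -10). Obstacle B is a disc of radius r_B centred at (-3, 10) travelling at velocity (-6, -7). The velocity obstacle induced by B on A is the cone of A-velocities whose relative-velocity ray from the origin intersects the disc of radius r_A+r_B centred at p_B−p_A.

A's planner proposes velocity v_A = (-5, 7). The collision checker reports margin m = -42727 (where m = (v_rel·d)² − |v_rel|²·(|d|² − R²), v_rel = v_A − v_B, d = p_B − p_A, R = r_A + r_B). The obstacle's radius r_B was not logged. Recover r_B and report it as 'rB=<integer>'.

m = -42727
d = (-17, 20);  v_rel = (1, 14),  |v_rel|² = 197
v_rel×d = (1)·(20) − (14)·(-17) = 258
since m = R²·197 − 258²:  R² = (66564 + -42727) / 197 = 121
R = √121 = 11  ⇒  r_B = 11 − 6 = 5

rB=5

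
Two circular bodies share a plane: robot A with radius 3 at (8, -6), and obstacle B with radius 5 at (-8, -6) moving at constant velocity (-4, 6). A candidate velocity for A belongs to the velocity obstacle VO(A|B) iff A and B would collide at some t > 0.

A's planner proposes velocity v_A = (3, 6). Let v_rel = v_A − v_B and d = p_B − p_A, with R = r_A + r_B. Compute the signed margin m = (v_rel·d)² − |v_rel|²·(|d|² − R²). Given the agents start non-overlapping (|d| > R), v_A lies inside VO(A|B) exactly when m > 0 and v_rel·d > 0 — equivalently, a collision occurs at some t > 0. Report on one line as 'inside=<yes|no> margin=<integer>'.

d = (-16, 0),  |d|² = 256;  R = 3+5 = 8,  c = 256−8² = 192
v_rel = (7, 0),  |v_rel|² = 49;  v_rel·d = (7)·(-16) + (0)·(0) = -112
49·t² + 224·t + 192 = 0  ⇒  m = (-112)² − 49·192 = 3136
m = 3136 > 0,  v_rel·d = -112 < 0  ⇒  outside

inside=no margin=3136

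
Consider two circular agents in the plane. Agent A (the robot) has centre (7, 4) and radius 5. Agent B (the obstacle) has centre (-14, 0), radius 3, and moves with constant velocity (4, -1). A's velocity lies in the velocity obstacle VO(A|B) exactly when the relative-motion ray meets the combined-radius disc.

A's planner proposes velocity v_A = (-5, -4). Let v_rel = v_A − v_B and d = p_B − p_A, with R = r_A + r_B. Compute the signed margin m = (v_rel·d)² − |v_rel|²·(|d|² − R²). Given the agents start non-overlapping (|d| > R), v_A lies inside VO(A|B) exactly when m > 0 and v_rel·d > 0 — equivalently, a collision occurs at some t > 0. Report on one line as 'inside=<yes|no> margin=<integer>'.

d = (-21, -4),  |d|² = 457;  R = 5+3 = 8,  c = 457−8² = 393
v_rel = (-9, -3),  |v_rel|² = 90;  v_rel·d = (-9)·(-21) + (-3)·(-4) = 201
90·t² − 402·t + 393 = 0  ⇒  m = 201² − 90·393 = 5031
m = 5031 > 0,  v_rel·d = 201 > 0  ⇒  inside

inside=yes margin=5031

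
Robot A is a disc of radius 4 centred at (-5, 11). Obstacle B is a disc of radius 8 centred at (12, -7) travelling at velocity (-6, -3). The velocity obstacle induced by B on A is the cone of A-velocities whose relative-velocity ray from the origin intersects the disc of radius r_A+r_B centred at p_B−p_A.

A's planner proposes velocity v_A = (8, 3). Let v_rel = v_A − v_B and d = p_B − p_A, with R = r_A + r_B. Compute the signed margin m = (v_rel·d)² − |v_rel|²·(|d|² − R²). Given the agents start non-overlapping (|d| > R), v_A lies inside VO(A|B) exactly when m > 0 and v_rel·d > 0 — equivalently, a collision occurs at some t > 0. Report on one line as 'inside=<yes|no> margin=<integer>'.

d = (17, -18),  |d|² = 613;  R = 4+8 = 12,  c = 613−12² = 469
v_rel = (14, 6),  |v_rel|² = 232;  v_rel·d = (14)·(17) + (6)·(-18) = 130
232·t² − 260·t + 469 = 0  ⇒  m = 130² − 232·469 = -91908
m = -91908 < 0,  v_rel·d = 130 > 0  ⇒  outside

inside=no margin=-91908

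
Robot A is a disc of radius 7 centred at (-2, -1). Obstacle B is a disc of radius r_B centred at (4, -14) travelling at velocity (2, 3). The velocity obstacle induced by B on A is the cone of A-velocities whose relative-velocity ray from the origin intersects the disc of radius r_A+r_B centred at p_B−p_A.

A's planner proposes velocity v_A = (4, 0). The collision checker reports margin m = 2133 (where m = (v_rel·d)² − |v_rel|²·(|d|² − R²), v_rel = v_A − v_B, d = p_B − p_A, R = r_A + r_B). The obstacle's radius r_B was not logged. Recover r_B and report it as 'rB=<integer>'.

m = 2133
d = (6, -13);  v_rel = (2, -3),  |v_rel|² = 13
v_rel×d = (2)·(-13) − (-3)·(6) = -8
since m = R²·13 − (-8)²:  R² = (64 + 2133) / 13 = 169
R = √169 = 13  ⇒  r_B = 13 − 7 = 6

rB=6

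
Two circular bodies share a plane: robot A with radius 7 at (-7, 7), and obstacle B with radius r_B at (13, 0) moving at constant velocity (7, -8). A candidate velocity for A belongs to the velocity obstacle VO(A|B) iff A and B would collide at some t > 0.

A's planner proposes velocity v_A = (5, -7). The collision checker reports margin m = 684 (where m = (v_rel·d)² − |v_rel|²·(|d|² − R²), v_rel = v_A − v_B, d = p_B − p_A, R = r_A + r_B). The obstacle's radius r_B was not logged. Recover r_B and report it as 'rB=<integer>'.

m = 684
d = (20, -7);  v_rel = (-2, 1),  |v_rel|² = 5
v_rel×d = (-2)·(-7) − (1)·(20) = -6
since m = R²·5 − (-6)²:  R² = (36 + 684) / 5 = 144
R = √144 = 12  ⇒  r_B = 12 − 7 = 5

rB=5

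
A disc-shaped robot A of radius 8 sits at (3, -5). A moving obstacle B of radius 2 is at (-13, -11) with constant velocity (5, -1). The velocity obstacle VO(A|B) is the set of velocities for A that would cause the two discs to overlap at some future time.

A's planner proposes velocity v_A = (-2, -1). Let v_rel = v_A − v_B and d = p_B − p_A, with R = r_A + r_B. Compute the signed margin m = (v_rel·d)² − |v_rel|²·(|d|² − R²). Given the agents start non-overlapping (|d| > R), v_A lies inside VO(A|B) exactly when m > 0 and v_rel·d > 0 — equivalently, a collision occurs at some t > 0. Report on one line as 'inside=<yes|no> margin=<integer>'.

d = (-16, -6),  |d|² = 292;  R = 8+2 = 10,  c = 292−10² = 192
v_rel = (-7, 0),  |v_rel|² = 49;  v_rel·d = (-7)·(-16) + (0)·(-6) = 112
49·t² − 224·t + 192 = 0  ⇒  m = 112² − 49·192 = 3136
m = 3136 > 0,  v_rel·d = 112 > 0  ⇒  inside

inside=yes margin=3136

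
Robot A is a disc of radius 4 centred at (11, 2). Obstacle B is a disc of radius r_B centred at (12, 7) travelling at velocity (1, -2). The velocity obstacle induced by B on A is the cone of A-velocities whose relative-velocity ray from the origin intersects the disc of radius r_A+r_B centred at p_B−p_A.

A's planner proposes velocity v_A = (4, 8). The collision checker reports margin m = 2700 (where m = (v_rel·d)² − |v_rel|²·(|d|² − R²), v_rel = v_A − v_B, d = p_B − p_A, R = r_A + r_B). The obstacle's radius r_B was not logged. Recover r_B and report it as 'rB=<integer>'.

m = 2700
d = (1, 5);  v_rel = (3, 10),  |v_rel|² = 109
v_rel×d = (3)·(5) − (10)·(1) = 5
since m = R²·109 − 5²:  R² = (25 + 2700) / 109 = 25
R = √25 = 5  ⇒  r_B = 5 − 4 = 1

rB=1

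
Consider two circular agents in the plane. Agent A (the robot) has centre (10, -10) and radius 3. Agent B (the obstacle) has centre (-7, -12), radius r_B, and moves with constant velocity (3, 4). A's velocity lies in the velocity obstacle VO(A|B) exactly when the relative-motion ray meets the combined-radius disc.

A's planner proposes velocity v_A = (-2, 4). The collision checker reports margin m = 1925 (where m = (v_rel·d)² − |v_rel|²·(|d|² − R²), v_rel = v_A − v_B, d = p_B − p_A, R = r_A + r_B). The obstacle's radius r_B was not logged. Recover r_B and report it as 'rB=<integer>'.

m = 1925
d = (-17, -2);  v_rel = (-5, 0),  |v_rel|² = 25
v_rel×d = (-5)·(-2) − (0)·(-17) = 10
since m = R²·25 − 10²:  R² = (100 + 1925) / 25 = 81
R = √81 = 9  ⇒  r_B = 9 − 3 = 6

rB=6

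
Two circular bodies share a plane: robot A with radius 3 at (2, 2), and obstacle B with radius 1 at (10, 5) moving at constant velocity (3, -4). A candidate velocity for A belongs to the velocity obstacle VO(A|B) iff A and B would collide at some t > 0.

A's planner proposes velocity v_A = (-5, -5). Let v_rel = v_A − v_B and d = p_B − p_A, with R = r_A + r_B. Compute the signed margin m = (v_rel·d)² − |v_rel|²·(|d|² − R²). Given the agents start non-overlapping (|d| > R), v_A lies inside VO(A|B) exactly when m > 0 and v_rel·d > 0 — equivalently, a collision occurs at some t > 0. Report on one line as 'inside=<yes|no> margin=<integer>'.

d = (8, 3),  |d|² = 73;  R = 3+1 = 4,  c = 73−4² = 57
v_rel = (-8, -1),  |v_rel|² = 65;  v_rel·d = (-8)·(8) + (-1)·(3) = -67
65·t² + 134·t + 57 = 0  ⇒  m = (-67)² − 65·57 = 784
m = 784 > 0,  v_rel·d = -67 < 0  ⇒  outside

inside=no margin=784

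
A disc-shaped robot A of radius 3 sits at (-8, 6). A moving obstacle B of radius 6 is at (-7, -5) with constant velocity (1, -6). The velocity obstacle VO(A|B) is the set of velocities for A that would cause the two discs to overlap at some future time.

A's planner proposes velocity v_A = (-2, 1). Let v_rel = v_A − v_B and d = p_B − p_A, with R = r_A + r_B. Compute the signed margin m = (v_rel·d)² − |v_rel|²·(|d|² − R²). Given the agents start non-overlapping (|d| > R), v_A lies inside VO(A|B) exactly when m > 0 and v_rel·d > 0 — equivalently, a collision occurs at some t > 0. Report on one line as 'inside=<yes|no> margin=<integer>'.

d = (1, -11),  |d|² = 122;  R = 3+6 = 9,  c = 122−9² = 41
v_rel = (-3, 7),  |v_rel|² = 58;  v_rel·d = (-3)·(1) + (7)·(-11) = -80
58·t² + 160·t + 41 = 0  ⇒  m = (-80)² − 58·41 = 4022
m = 4022 > 0,  v_rel·d = -80 < 0  ⇒  outside

inside=no margin=4022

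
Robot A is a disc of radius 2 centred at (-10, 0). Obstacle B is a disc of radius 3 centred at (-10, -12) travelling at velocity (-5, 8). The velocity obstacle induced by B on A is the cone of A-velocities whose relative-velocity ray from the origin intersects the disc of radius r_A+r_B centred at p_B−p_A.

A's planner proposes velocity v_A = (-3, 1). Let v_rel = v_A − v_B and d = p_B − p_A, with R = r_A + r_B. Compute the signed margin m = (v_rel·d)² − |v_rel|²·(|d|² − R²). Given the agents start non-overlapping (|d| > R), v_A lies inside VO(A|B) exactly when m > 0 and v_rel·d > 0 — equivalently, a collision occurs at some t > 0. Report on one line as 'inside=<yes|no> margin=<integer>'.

d = (0, -12),  |d|² = 144;  R = 2+3 = 5,  c = 144−5² = 119
v_rel = (2, -7),  |v_rel|² = 53;  v_rel·d = (2)·(0) + (-7)·(-12) = 84
53·t² − 168·t + 119 = 0  ⇒  m = 84² − 53·119 = 749
m = 749 > 0,  v_rel·d = 84 > 0  ⇒  inside

inside=yes margin=749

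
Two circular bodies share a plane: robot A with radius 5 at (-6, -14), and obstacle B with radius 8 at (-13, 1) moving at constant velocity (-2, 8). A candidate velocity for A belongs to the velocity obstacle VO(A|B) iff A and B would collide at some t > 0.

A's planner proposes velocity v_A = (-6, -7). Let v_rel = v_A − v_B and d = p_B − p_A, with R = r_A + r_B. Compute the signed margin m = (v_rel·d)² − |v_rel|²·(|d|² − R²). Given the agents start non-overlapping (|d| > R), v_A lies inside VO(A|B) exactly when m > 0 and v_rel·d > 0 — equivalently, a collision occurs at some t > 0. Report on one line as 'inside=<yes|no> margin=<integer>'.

d = (-7, 15),  |d|² = 274;  R = 5+8 = 13,  c = 274−13² = 105
v_rel = (-4, -15),  |v_rel|² = 241;  v_rel·d = (-4)·(-7) + (-15)·(15) = -197
241·t² + 394·t + 105 = 0  ⇒  m = (-197)² − 241·105 = 13504
m = 13504 > 0,  v_rel·d = -197 < 0  ⇒  outside

inside=no margin=13504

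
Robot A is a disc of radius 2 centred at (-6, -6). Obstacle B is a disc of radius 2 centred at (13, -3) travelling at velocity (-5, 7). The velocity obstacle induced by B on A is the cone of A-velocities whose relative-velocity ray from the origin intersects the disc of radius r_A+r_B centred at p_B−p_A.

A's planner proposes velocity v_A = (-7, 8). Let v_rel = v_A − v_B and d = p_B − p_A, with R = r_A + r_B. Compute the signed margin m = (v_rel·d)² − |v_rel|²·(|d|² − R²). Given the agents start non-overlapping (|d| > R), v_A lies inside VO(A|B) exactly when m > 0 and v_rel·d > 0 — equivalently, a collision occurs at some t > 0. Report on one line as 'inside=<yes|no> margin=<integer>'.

d = (19, 3),  |d|² = 370;  R = 2+2 = 4,  c = 370−4² = 354
v_rel = (-2, 1),  |v_rel|² = 5;  v_rel·d = (-2)·(19) + (1)·(3) = -35
5·t² + 70·t + 354 = 0  ⇒  m = (-35)² − 5·354 = -545
m = -545 < 0,  v_rel·d = -35 < 0  ⇒  outside

inside=no margin=-545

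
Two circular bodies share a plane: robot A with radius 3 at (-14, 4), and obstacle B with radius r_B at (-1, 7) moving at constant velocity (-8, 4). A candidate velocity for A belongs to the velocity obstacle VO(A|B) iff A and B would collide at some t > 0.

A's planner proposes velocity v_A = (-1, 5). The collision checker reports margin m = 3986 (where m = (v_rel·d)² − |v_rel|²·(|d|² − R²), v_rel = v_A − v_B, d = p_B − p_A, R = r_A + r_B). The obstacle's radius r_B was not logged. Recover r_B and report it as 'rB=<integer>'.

m = 3986
d = (13, 3);  v_rel = (7, 1),  |v_rel|² = 50
v_rel×d = (7)·(3) − (1)·(13) = 8
since m = R²·50 − 8²:  R² = (64 + 3986) / 50 = 81
R = √81 = 9  ⇒  r_B = 9 − 3 = 6

rB=6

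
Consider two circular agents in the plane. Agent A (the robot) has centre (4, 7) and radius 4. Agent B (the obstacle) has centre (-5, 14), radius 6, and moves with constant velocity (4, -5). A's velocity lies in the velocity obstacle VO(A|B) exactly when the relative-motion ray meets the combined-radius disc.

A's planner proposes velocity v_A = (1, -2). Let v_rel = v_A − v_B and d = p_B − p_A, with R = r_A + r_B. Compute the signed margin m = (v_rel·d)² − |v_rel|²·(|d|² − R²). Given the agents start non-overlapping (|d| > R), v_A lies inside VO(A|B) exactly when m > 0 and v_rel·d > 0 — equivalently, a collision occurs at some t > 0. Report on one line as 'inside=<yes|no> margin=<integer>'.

d = (-9, 7),  |d|² = 130;  R = 4+6 = 10,  c = 130−10² = 30
v_rel = (-3, 3),  |v_rel|² = 18;  v_rel·d = (-3)·(-9) + (3)·(7) = 48
18·t² − 96·t + 30 = 0  ⇒  m = 48² − 18·30 = 1764
m = 1764 > 0,  v_rel·d = 48 > 0  ⇒  inside

inside=yes margin=1764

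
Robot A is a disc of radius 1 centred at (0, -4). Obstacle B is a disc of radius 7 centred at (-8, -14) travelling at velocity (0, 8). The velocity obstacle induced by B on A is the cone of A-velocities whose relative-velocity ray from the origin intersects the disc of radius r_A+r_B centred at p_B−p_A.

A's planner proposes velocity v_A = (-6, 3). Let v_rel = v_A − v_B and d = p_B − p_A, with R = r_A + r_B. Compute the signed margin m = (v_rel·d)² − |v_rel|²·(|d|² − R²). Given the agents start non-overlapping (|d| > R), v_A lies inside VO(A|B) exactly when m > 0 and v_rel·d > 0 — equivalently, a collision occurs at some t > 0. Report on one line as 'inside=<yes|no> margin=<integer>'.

d = (-8, -10),  |d|² = 164;  R = 1+7 = 8,  c = 164−8² = 100
v_rel = (-6, -5),  |v_rel|² = 61;  v_rel·d = (-6)·(-8) + (-5)·(-10) = 98
61·t² − 196·t + 100 = 0  ⇒  m = 98² − 61·100 = 3504
m = 3504 > 0,  v_rel·d = 98 > 0  ⇒  inside

inside=yes margin=3504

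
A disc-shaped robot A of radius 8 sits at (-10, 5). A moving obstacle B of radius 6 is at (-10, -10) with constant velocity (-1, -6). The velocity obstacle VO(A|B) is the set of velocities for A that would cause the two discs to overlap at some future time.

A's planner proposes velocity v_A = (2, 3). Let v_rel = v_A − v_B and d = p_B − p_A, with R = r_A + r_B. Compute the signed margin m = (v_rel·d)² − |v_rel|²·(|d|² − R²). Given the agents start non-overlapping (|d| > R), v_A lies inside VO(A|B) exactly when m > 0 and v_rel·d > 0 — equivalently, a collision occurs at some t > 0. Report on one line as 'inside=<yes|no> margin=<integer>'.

d = (0, -15),  |d|² = 225;  R = 8+6 = 14,  c = 225−14² = 29
v_rel = (3, 9),  |v_rel|² = 90;  v_rel·d = (3)·(0) + (9)·(-15) = -135
90·t² + 270·t + 29 = 0  ⇒  m = (-135)² − 90·29 = 15615
m = 15615 > 0,  v_rel·d = -135 < 0  ⇒  outside

inside=no margin=15615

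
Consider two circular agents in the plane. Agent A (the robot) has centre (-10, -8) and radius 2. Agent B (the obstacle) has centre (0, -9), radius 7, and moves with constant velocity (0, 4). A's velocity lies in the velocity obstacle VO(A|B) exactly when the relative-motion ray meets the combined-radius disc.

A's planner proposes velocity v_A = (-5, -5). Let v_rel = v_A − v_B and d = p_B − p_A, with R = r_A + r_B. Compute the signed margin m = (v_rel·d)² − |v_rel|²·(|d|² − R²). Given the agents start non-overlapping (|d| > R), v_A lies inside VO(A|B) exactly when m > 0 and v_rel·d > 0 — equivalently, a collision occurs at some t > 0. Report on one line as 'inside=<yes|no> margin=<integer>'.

d = (10, -1),  |d|² = 101;  R = 2+7 = 9,  c = 101−9² = 20
v_rel = (-5, -9),  |v_rel|² = 106;  v_rel·d = (-5)·(10) + (-9)·(-1) = -41
106·t² + 82·t + 20 = 0  ⇒  m = (-41)² − 106·20 = -439
m = -439 < 0,  v_rel·d = -41 < 0  ⇒  outside

inside=no margin=-439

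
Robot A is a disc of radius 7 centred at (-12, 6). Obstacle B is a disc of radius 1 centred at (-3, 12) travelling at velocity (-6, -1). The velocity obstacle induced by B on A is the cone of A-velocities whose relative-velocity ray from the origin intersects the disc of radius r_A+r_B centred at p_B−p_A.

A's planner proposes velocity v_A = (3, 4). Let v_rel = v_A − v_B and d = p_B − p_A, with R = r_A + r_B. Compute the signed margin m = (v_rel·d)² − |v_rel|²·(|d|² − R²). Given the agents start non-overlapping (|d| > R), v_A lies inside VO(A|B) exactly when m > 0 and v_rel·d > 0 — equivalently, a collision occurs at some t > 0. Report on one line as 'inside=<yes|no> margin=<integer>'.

d = (9, 6),  |d|² = 117;  R = 7+1 = 8,  c = 117−8² = 53
v_rel = (9, 5),  |v_rel|² = 106;  v_rel·d = (9)·(9) + (5)·(6) = 111
106·t² − 222·t + 53 = 0  ⇒  m = 111² − 106·53 = 6703
m = 6703 > 0,  v_rel·d = 111 > 0  ⇒  inside

inside=yes margin=6703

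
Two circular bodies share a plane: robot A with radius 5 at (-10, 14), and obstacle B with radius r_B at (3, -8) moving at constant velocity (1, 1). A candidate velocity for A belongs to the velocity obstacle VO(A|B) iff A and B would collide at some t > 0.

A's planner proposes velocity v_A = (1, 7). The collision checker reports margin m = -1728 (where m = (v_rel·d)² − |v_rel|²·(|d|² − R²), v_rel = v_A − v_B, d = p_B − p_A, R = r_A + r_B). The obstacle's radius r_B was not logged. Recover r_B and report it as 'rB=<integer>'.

m = -1728
d = (13, -22);  v_rel = (0, 6),  |v_rel|² = 36
v_rel×d = (0)·(-22) − (6)·(13) = -78
since m = R²·36 − (-78)²:  R² = (6084 + -1728) / 36 = 121
R = √121 = 11  ⇒  r_B = 11 − 5 = 6

rB=6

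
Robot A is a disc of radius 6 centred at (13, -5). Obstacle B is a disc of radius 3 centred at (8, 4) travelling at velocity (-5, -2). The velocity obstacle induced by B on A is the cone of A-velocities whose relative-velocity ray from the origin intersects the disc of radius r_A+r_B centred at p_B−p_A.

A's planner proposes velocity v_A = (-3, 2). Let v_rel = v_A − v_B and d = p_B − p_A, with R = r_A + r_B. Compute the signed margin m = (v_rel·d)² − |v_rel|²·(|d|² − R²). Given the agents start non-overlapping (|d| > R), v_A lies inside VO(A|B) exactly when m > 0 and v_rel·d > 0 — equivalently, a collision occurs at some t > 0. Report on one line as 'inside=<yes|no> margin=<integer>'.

d = (-5, 9),  |d|² = 106;  R = 6+3 = 9,  c = 106−9² = 25
v_rel = (2, 4),  |v_rel|² = 20;  v_rel·d = (2)·(-5) + (4)·(9) = 26
20·t² − 52·t + 25 = 0  ⇒  m = 26² − 20·25 = 176
m = 176 > 0,  v_rel·d = 26 > 0  ⇒  inside

inside=yes margin=176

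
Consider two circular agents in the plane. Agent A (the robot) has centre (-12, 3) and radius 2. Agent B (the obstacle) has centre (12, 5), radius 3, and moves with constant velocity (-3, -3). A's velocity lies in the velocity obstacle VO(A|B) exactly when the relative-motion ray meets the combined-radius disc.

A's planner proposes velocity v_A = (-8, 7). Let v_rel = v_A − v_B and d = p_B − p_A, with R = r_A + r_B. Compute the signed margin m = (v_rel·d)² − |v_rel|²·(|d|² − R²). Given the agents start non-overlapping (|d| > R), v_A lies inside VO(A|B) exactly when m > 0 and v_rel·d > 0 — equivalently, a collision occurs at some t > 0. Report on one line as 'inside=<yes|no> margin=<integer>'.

d = (24, 2),  |d|² = 580;  R = 2+3 = 5,  c = 580−5² = 555
v_rel = (-5, 10),  |v_rel|² = 125;  v_rel·d = (-5)·(24) + (10)·(2) = -100
125·t² + 200·t + 555 = 0  ⇒  m = (-100)² − 125·555 = -59375
m = -59375 < 0,  v_rel·d = -100 < 0  ⇒  outside

inside=no margin=-59375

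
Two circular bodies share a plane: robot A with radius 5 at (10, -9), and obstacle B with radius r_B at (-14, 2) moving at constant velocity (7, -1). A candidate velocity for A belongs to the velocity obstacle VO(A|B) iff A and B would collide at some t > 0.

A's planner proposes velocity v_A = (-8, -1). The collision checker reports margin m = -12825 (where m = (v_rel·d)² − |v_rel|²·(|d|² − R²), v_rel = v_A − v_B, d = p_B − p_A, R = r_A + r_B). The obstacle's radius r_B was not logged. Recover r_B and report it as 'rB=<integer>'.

m = -12825
d = (-24, 11);  v_rel = (-15, 0),  |v_rel|² = 225
v_rel×d = (-15)·(11) − (0)·(-24) = -165
since m = R²·225 − (-165)²:  R² = (27225 + -12825) / 225 = 64
R = √64 = 8  ⇒  r_B = 8 − 5 = 3

rB=3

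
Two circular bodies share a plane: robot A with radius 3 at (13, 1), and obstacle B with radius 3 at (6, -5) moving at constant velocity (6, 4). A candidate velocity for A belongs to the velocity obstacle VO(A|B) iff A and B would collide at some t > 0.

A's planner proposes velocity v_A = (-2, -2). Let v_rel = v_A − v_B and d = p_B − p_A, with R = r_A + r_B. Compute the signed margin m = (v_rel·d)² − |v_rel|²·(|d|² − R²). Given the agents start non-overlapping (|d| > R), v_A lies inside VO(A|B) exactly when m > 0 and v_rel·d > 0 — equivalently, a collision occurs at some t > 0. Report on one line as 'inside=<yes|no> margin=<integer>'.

d = (-7, -6),  |d|² = 85;  R = 3+3 = 6,  c = 85−6² = 49
v_rel = (-8, -6),  |v_rel|² = 100;  v_rel·d = (-8)·(-7) + (-6)·(-6) = 92
100·t² − 184·t + 49 = 0  ⇒  m = 92² − 100·49 = 3564
m = 3564 > 0,  v_rel·d = 92 > 0  ⇒  inside

inside=yes margin=3564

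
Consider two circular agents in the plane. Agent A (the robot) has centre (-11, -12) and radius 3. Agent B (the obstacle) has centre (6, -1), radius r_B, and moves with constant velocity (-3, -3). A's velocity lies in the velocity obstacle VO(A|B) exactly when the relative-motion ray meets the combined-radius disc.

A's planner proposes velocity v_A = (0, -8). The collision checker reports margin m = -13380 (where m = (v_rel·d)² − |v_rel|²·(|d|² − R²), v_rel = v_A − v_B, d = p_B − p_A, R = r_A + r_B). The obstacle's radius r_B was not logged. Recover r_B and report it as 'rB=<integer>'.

m = -13380
d = (17, 11);  v_rel = (3, -5),  |v_rel|² = 34
v_rel×d = (3)·(11) − (-5)·(17) = 118
since m = R²·34 − 118²:  R² = (13924 + -13380) / 34 = 16
R = √16 = 4  ⇒  r_B = 4 − 3 = 1

rB=1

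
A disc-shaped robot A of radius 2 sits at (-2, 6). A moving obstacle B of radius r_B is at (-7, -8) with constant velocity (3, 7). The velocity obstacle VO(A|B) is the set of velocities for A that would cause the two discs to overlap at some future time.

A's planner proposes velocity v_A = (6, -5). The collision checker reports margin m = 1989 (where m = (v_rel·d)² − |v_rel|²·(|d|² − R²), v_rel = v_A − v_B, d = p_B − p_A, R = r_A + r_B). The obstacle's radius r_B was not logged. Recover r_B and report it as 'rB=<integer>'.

m = 1989
d = (-5, -14);  v_rel = (3, -12),  |v_rel|² = 153
v_rel×d = (3)·(-14) − (-12)·(-5) = -102
since m = R²·153 − (-102)²:  R² = (10404 + 1989) / 153 = 81
R = √81 = 9  ⇒  r_B = 9 − 2 = 7

rB=7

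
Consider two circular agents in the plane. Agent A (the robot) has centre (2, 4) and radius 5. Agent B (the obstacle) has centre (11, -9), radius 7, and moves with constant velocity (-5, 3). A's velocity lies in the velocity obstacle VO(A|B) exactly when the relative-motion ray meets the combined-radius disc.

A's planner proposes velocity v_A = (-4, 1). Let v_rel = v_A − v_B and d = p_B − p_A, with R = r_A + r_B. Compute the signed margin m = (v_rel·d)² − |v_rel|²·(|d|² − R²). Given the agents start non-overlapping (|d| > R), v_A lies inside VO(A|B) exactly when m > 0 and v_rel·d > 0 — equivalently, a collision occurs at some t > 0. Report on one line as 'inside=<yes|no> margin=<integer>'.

d = (9, -13),  |d|² = 250;  R = 5+7 = 12,  c = 250−12² = 106
v_rel = (1, -2),  |v_rel|² = 5;  v_rel·d = (1)·(9) + (-2)·(-13) = 35
5·t² − 70·t + 106 = 0  ⇒  m = 35² − 5·106 = 695
m = 695 > 0,  v_rel·d = 35 > 0  ⇒  inside

inside=yes margin=695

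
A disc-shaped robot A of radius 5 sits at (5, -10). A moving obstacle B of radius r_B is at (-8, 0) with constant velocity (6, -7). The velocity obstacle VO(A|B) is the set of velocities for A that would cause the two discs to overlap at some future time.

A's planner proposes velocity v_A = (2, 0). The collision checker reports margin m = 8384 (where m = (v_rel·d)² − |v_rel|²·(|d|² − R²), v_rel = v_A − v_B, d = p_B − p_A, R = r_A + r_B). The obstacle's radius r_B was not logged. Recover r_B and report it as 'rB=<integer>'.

m = 8384
d = (-13, 10);  v_rel = (-4, 7),  |v_rel|² = 65
v_rel×d = (-4)·(10) − (7)·(-13) = 51
since m = R²·65 − 51²:  R² = (2601 + 8384) / 65 = 169
R = √169 = 13  ⇒  r_B = 13 − 5 = 8

rB=8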